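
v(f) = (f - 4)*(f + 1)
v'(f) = 2*f - 3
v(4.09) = 0.46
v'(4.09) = 5.18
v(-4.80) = 33.44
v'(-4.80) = -12.60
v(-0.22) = -3.29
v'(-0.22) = -3.44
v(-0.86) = -0.68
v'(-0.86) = -4.72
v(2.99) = -4.03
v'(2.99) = 2.98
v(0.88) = -5.87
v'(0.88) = -1.24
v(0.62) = -5.48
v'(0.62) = -1.76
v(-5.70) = 45.59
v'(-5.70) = -14.40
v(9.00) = 50.00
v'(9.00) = 15.00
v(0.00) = -4.00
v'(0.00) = -3.00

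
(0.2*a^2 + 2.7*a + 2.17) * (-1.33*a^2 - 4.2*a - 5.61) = -0.266*a^4 - 4.431*a^3 - 15.3481*a^2 - 24.261*a - 12.1737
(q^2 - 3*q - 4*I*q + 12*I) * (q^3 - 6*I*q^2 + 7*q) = q^5 - 3*q^4 - 10*I*q^4 - 17*q^3 + 30*I*q^3 + 51*q^2 - 28*I*q^2 + 84*I*q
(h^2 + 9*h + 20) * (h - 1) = h^3 + 8*h^2 + 11*h - 20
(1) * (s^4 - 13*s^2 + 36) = s^4 - 13*s^2 + 36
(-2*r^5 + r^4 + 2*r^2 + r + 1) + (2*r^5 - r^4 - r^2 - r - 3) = r^2 - 2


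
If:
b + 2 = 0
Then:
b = -2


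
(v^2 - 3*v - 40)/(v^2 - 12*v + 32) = (v + 5)/(v - 4)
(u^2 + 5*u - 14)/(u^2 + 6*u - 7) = (u - 2)/(u - 1)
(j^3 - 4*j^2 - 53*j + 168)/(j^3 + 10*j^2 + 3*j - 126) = (j - 8)/(j + 6)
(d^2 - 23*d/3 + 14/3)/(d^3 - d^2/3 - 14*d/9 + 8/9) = 3*(d - 7)/(3*d^2 + d - 4)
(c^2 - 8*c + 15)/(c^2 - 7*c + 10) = (c - 3)/(c - 2)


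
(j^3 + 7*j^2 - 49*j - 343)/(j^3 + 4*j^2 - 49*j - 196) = (j + 7)/(j + 4)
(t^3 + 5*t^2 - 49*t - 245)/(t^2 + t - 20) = (t^2 - 49)/(t - 4)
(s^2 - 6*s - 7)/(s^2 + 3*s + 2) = (s - 7)/(s + 2)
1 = 1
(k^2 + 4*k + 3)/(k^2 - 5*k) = (k^2 + 4*k + 3)/(k*(k - 5))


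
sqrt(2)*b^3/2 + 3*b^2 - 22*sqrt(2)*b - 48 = (b - 4*sqrt(2))*(b + 6*sqrt(2))*(sqrt(2)*b/2 + 1)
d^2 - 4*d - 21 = (d - 7)*(d + 3)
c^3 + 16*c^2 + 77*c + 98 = (c + 2)*(c + 7)^2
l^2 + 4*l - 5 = (l - 1)*(l + 5)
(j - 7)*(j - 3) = j^2 - 10*j + 21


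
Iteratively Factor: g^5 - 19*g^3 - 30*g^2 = (g)*(g^4 - 19*g^2 - 30*g) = g*(g + 2)*(g^3 - 2*g^2 - 15*g) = g*(g + 2)*(g + 3)*(g^2 - 5*g) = g*(g - 5)*(g + 2)*(g + 3)*(g)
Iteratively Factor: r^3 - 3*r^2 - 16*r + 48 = (r + 4)*(r^2 - 7*r + 12) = (r - 3)*(r + 4)*(r - 4)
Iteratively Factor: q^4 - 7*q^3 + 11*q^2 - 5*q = (q - 1)*(q^3 - 6*q^2 + 5*q) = (q - 1)^2*(q^2 - 5*q) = q*(q - 1)^2*(q - 5)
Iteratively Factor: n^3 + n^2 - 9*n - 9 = (n + 1)*(n^2 - 9) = (n + 1)*(n + 3)*(n - 3)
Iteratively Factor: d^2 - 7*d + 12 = (d - 3)*(d - 4)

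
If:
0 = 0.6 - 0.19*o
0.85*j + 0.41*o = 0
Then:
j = -1.52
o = 3.16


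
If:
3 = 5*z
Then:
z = 3/5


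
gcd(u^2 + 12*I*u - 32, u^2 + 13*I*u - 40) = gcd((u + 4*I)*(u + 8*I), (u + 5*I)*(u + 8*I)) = u + 8*I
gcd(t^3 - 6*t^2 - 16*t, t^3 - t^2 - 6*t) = t^2 + 2*t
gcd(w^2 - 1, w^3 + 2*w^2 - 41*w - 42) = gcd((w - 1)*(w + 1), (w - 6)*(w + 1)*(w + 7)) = w + 1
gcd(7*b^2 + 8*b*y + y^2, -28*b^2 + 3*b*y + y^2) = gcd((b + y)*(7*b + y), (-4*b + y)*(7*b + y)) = 7*b + y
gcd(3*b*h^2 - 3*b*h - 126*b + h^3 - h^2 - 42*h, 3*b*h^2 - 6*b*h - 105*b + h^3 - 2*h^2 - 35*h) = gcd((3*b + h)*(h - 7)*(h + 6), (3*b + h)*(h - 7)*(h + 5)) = 3*b*h - 21*b + h^2 - 7*h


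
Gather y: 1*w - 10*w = -9*w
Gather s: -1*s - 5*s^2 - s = -5*s^2 - 2*s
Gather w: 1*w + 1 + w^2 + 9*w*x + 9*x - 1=w^2 + w*(9*x + 1) + 9*x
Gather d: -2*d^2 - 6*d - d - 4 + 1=-2*d^2 - 7*d - 3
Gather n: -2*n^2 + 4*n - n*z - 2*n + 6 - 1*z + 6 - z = -2*n^2 + n*(2 - z) - 2*z + 12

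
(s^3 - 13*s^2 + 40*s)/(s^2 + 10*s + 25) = s*(s^2 - 13*s + 40)/(s^2 + 10*s + 25)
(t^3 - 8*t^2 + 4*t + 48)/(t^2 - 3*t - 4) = (t^2 - 4*t - 12)/(t + 1)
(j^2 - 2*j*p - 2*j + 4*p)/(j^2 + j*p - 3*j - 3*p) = (j^2 - 2*j*p - 2*j + 4*p)/(j^2 + j*p - 3*j - 3*p)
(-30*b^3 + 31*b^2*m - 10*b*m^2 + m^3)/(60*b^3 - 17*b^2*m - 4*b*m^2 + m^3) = (-2*b + m)/(4*b + m)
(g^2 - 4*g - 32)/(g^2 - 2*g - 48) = (g + 4)/(g + 6)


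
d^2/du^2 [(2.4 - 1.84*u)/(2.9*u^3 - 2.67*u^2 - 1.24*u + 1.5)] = (-92.8464*u^5 + 327.69072*u^4 - 336.798832*u^3 + 146.92176*u^2 - 59.17968*u + 19.75968)/(24.389*u^9 - 67.3641*u^8 + 30.73623*u^7 + 76.418757*u^6 - 82.829388*u^5 - 12.600126*u^4 + 47.465576*u^3 - 11.1033*u^2 - 8.37*u + 3.375)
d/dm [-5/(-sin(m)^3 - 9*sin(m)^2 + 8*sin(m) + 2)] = 5*(-3*sin(m)^2 - 18*sin(m) + 8)*cos(m)/(sin(m)^3 + 9*sin(m)^2 - 8*sin(m) - 2)^2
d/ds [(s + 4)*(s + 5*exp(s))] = s + (s + 4)*(5*exp(s) + 1) + 5*exp(s)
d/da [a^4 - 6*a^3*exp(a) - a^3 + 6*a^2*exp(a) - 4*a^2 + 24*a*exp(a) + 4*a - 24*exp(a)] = -6*a^3*exp(a) + 4*a^3 - 12*a^2*exp(a) - 3*a^2 + 36*a*exp(a) - 8*a + 4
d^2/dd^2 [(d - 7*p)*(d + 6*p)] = 2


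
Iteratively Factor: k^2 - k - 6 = (k - 3)*(k + 2)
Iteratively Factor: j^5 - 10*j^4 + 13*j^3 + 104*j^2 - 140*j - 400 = (j - 4)*(j^4 - 6*j^3 - 11*j^2 + 60*j + 100) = (j - 5)*(j - 4)*(j^3 - j^2 - 16*j - 20) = (j - 5)*(j - 4)*(j + 2)*(j^2 - 3*j - 10) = (j - 5)^2*(j - 4)*(j + 2)*(j + 2)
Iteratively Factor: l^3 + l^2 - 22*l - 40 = (l + 4)*(l^2 - 3*l - 10) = (l + 2)*(l + 4)*(l - 5)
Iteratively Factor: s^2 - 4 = (s + 2)*(s - 2)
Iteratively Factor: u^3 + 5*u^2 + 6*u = (u + 3)*(u^2 + 2*u) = (u + 2)*(u + 3)*(u)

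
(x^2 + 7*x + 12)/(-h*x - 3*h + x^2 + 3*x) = (x + 4)/(-h + x)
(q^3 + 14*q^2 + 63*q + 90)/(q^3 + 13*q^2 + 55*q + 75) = (q + 6)/(q + 5)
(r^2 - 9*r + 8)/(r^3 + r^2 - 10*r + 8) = (r - 8)/(r^2 + 2*r - 8)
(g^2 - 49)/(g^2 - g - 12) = (49 - g^2)/(-g^2 + g + 12)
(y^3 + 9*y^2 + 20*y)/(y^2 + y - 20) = y*(y + 4)/(y - 4)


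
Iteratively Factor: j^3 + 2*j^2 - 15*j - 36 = (j + 3)*(j^2 - j - 12) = (j - 4)*(j + 3)*(j + 3)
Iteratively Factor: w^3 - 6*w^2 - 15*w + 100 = (w - 5)*(w^2 - w - 20) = (w - 5)*(w + 4)*(w - 5)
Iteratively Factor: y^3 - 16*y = (y - 4)*(y^2 + 4*y) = y*(y - 4)*(y + 4)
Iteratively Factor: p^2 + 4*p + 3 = (p + 3)*(p + 1)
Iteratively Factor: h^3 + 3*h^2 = (h)*(h^2 + 3*h) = h^2*(h + 3)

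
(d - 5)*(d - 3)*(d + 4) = d^3 - 4*d^2 - 17*d + 60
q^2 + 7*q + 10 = (q + 2)*(q + 5)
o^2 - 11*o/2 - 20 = (o - 8)*(o + 5/2)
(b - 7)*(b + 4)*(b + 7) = b^3 + 4*b^2 - 49*b - 196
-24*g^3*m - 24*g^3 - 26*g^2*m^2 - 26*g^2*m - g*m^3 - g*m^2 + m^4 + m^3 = (-6*g + m)*(g + m)*(4*g + m)*(m + 1)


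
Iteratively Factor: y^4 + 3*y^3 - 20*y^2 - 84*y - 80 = (y + 2)*(y^3 + y^2 - 22*y - 40) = (y + 2)*(y + 4)*(y^2 - 3*y - 10) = (y - 5)*(y + 2)*(y + 4)*(y + 2)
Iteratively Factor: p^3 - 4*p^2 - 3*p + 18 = (p + 2)*(p^2 - 6*p + 9) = (p - 3)*(p + 2)*(p - 3)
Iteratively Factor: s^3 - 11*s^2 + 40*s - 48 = (s - 4)*(s^2 - 7*s + 12) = (s - 4)^2*(s - 3)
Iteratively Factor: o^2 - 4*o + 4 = (o - 2)*(o - 2)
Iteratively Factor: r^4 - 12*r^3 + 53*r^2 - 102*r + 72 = (r - 3)*(r^3 - 9*r^2 + 26*r - 24) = (r - 3)^2*(r^2 - 6*r + 8) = (r - 3)^2*(r - 2)*(r - 4)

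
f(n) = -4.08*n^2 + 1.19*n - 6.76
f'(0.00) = 1.19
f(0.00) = -6.76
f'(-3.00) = 25.67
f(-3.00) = -47.05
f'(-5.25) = 44.03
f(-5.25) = -125.46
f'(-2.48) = 21.43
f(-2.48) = -34.80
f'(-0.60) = 6.09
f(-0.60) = -8.94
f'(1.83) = -13.74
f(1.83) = -18.25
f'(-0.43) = 4.70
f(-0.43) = -8.03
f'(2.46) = -18.88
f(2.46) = -28.52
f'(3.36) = -26.23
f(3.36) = -48.82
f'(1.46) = -10.72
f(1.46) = -13.72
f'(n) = 1.19 - 8.16*n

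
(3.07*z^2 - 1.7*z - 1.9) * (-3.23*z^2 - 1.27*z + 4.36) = -9.9161*z^4 + 1.5921*z^3 + 21.6812*z^2 - 4.999*z - 8.284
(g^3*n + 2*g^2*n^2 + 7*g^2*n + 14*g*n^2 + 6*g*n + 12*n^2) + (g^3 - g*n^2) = g^3*n + g^3 + 2*g^2*n^2 + 7*g^2*n + 13*g*n^2 + 6*g*n + 12*n^2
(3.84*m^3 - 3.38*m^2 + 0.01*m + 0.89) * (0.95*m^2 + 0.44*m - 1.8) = 3.648*m^5 - 1.5214*m^4 - 8.3897*m^3 + 6.9339*m^2 + 0.3736*m - 1.602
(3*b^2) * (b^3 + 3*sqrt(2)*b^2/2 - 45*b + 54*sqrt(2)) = 3*b^5 + 9*sqrt(2)*b^4/2 - 135*b^3 + 162*sqrt(2)*b^2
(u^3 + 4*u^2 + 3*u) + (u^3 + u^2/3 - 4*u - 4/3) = 2*u^3 + 13*u^2/3 - u - 4/3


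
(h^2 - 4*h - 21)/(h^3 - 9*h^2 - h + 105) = 1/(h - 5)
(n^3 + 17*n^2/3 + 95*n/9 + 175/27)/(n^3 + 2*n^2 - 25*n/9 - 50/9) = (9*n^2 + 36*n + 35)/(3*(3*n^2 + n - 10))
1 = 1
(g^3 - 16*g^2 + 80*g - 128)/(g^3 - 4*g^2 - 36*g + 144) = (g^2 - 12*g + 32)/(g^2 - 36)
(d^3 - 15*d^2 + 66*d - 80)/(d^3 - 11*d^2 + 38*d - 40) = (d - 8)/(d - 4)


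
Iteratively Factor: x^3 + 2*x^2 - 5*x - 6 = (x + 3)*(x^2 - x - 2) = (x + 1)*(x + 3)*(x - 2)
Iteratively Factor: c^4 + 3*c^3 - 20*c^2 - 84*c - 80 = (c + 2)*(c^3 + c^2 - 22*c - 40) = (c - 5)*(c + 2)*(c^2 + 6*c + 8) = (c - 5)*(c + 2)^2*(c + 4)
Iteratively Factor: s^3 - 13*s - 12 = (s + 3)*(s^2 - 3*s - 4) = (s + 1)*(s + 3)*(s - 4)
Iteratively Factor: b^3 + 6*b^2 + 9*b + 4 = (b + 4)*(b^2 + 2*b + 1) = (b + 1)*(b + 4)*(b + 1)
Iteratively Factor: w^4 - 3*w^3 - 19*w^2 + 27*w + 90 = (w - 3)*(w^3 - 19*w - 30) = (w - 3)*(w + 2)*(w^2 - 2*w - 15) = (w - 5)*(w - 3)*(w + 2)*(w + 3)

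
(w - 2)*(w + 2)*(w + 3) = w^3 + 3*w^2 - 4*w - 12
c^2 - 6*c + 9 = (c - 3)^2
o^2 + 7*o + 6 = (o + 1)*(o + 6)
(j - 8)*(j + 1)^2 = j^3 - 6*j^2 - 15*j - 8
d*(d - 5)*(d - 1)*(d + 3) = d^4 - 3*d^3 - 13*d^2 + 15*d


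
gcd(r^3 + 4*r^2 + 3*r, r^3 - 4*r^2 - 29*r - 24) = r^2 + 4*r + 3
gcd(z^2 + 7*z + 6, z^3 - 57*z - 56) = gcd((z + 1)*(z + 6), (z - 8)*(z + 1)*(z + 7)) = z + 1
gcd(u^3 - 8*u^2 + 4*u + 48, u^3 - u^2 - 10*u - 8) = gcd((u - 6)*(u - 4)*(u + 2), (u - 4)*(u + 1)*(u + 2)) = u^2 - 2*u - 8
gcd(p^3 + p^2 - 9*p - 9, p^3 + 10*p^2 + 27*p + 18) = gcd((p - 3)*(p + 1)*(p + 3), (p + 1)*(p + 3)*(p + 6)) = p^2 + 4*p + 3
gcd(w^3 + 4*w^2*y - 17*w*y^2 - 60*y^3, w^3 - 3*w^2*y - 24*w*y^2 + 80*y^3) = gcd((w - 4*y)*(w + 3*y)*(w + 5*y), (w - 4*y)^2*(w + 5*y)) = -w^2 - w*y + 20*y^2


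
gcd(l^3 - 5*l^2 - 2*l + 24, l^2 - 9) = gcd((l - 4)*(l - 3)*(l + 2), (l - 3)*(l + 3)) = l - 3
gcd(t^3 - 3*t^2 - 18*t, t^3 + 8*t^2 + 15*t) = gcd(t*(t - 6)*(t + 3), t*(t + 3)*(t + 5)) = t^2 + 3*t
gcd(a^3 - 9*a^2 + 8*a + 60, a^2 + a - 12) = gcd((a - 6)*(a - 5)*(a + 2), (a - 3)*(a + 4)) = 1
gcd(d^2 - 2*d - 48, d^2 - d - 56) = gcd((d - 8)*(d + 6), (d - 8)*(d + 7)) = d - 8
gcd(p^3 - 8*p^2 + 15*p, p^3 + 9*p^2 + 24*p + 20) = 1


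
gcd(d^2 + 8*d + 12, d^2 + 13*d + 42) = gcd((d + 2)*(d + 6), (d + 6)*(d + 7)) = d + 6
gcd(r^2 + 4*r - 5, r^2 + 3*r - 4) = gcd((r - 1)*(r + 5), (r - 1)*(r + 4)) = r - 1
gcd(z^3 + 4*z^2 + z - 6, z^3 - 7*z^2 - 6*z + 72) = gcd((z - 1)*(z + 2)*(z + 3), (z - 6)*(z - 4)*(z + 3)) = z + 3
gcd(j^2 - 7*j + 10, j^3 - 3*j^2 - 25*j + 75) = j - 5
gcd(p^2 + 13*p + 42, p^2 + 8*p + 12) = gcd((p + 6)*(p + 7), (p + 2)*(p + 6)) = p + 6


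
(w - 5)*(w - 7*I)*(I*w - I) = I*w^3 + 7*w^2 - 6*I*w^2 - 42*w + 5*I*w + 35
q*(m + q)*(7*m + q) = 7*m^2*q + 8*m*q^2 + q^3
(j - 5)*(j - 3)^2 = j^3 - 11*j^2 + 39*j - 45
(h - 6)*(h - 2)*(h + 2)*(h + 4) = h^4 - 2*h^3 - 28*h^2 + 8*h + 96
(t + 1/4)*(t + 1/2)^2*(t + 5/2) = t^4 + 15*t^3/4 + 29*t^2/8 + 21*t/16 + 5/32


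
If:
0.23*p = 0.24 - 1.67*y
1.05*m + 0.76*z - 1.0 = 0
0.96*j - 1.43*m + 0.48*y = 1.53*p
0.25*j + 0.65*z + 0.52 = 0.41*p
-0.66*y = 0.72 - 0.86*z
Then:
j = 62.90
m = 2.96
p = 35.22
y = -4.71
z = -2.78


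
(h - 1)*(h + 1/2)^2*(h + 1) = h^4 + h^3 - 3*h^2/4 - h - 1/4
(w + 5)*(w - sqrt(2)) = w^2 - sqrt(2)*w + 5*w - 5*sqrt(2)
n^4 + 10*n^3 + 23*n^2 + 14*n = n*(n + 1)*(n + 2)*(n + 7)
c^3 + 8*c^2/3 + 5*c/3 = c*(c + 1)*(c + 5/3)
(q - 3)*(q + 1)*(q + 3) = q^3 + q^2 - 9*q - 9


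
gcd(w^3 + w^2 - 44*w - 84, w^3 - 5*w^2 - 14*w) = w^2 - 5*w - 14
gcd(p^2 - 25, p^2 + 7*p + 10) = p + 5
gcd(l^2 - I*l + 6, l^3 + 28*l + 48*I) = l + 2*I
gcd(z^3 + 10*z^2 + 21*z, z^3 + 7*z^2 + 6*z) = z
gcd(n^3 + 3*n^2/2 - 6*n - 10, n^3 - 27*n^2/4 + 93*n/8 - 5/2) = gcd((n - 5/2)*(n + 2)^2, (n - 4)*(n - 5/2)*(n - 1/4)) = n - 5/2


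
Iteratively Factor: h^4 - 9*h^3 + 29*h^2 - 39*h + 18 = (h - 3)*(h^3 - 6*h^2 + 11*h - 6) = (h - 3)*(h - 2)*(h^2 - 4*h + 3) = (h - 3)^2*(h - 2)*(h - 1)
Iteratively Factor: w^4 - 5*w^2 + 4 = (w + 1)*(w^3 - w^2 - 4*w + 4) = (w + 1)*(w + 2)*(w^2 - 3*w + 2) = (w - 2)*(w + 1)*(w + 2)*(w - 1)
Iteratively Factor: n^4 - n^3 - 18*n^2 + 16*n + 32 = (n - 2)*(n^3 + n^2 - 16*n - 16) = (n - 2)*(n + 4)*(n^2 - 3*n - 4) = (n - 2)*(n + 1)*(n + 4)*(n - 4)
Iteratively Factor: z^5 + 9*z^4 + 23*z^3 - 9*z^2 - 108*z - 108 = (z + 3)*(z^4 + 6*z^3 + 5*z^2 - 24*z - 36) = (z - 2)*(z + 3)*(z^3 + 8*z^2 + 21*z + 18) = (z - 2)*(z + 2)*(z + 3)*(z^2 + 6*z + 9) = (z - 2)*(z + 2)*(z + 3)^2*(z + 3)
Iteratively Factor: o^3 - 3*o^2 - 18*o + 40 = (o - 2)*(o^2 - o - 20) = (o - 5)*(o - 2)*(o + 4)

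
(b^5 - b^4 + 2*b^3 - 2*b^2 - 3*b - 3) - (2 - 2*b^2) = b^5 - b^4 + 2*b^3 - 3*b - 5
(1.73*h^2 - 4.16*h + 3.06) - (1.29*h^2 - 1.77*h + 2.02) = 0.44*h^2 - 2.39*h + 1.04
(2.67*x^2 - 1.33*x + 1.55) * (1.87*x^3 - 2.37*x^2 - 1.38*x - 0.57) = 4.9929*x^5 - 8.815*x^4 + 2.366*x^3 - 3.36*x^2 - 1.3809*x - 0.8835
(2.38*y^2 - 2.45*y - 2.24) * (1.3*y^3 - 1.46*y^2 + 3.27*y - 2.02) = 3.094*y^5 - 6.6598*y^4 + 8.4476*y^3 - 9.5487*y^2 - 2.3758*y + 4.5248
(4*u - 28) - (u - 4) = 3*u - 24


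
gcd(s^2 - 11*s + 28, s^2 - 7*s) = s - 7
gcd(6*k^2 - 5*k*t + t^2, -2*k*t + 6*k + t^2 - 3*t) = -2*k + t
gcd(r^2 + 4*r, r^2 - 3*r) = r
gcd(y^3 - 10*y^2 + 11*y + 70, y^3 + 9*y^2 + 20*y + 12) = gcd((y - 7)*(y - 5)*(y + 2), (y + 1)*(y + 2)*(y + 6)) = y + 2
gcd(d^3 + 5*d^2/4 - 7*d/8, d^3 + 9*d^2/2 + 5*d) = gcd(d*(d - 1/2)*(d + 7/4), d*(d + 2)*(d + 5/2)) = d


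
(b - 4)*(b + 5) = b^2 + b - 20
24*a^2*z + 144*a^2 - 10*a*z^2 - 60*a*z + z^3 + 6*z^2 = (-6*a + z)*(-4*a + z)*(z + 6)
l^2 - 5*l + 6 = (l - 3)*(l - 2)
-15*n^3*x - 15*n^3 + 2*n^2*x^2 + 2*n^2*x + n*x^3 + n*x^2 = (-3*n + x)*(5*n + x)*(n*x + n)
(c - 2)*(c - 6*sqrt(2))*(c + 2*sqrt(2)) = c^3 - 4*sqrt(2)*c^2 - 2*c^2 - 24*c + 8*sqrt(2)*c + 48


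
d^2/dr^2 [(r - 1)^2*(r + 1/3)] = 6*r - 10/3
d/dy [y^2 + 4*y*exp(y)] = 4*y*exp(y) + 2*y + 4*exp(y)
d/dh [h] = 1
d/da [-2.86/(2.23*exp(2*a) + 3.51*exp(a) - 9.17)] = (12.7556*exp(a) + 10.0386)*exp(a)/(2.23*exp(2*a) + 3.51*exp(a) - 9.17)^2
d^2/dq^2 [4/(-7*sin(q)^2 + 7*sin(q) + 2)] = 28*(-28*sin(q)^4 + 21*sin(q)^3 + 27*sin(q)^2 - 40*sin(q) + 18)/(-7*sin(q)^2 + 7*sin(q) + 2)^3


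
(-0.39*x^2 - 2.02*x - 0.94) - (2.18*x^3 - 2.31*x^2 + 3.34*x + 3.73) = -2.18*x^3 + 1.92*x^2 - 5.36*x - 4.67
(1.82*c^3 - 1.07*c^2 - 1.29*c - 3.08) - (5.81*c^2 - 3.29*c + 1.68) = 1.82*c^3 - 6.88*c^2 + 2.0*c - 4.76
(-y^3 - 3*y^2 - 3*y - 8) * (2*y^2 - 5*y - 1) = -2*y^5 - y^4 + 10*y^3 + 2*y^2 + 43*y + 8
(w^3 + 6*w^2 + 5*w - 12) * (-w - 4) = -w^4 - 10*w^3 - 29*w^2 - 8*w + 48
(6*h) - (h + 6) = 5*h - 6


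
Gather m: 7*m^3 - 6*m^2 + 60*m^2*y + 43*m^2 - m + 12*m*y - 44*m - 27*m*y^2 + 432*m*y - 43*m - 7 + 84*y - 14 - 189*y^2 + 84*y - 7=7*m^3 + m^2*(60*y + 37) + m*(-27*y^2 + 444*y - 88) - 189*y^2 + 168*y - 28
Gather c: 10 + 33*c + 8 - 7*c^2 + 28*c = -7*c^2 + 61*c + 18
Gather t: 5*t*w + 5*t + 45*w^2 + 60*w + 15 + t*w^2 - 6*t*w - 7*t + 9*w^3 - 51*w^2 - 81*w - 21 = t*(w^2 - w - 2) + 9*w^3 - 6*w^2 - 21*w - 6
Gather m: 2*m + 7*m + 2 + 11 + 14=9*m + 27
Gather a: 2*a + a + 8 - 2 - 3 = 3*a + 3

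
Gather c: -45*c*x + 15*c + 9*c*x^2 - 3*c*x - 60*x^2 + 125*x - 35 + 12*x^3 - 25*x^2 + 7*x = c*(9*x^2 - 48*x + 15) + 12*x^3 - 85*x^2 + 132*x - 35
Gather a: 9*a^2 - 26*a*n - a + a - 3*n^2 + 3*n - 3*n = 9*a^2 - 26*a*n - 3*n^2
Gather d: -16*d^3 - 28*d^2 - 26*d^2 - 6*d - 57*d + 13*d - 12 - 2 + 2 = -16*d^3 - 54*d^2 - 50*d - 12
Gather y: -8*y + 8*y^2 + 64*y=8*y^2 + 56*y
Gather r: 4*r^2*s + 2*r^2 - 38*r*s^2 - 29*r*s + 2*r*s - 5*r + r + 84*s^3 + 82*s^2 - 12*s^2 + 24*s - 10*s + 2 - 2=r^2*(4*s + 2) + r*(-38*s^2 - 27*s - 4) + 84*s^3 + 70*s^2 + 14*s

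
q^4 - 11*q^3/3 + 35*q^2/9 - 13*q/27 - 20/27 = (q - 5/3)*(q - 4/3)*(q - 1)*(q + 1/3)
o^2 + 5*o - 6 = (o - 1)*(o + 6)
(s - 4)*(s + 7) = s^2 + 3*s - 28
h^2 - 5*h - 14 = (h - 7)*(h + 2)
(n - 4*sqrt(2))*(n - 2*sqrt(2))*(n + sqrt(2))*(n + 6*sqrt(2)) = n^4 + sqrt(2)*n^3 - 56*n^2 + 40*sqrt(2)*n + 192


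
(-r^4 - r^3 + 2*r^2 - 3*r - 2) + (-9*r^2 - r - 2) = -r^4 - r^3 - 7*r^2 - 4*r - 4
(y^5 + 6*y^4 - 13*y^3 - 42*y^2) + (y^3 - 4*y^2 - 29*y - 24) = y^5 + 6*y^4 - 12*y^3 - 46*y^2 - 29*y - 24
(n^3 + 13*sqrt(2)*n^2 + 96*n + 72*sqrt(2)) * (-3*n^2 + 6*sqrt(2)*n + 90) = -3*n^5 - 33*sqrt(2)*n^4 - 42*n^3 + 1530*sqrt(2)*n^2 + 9504*n + 6480*sqrt(2)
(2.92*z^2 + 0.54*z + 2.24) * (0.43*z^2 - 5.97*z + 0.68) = 1.2556*z^4 - 17.2002*z^3 - 0.275*z^2 - 13.0056*z + 1.5232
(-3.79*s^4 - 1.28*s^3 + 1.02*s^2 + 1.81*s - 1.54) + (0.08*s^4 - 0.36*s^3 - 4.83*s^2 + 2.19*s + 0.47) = -3.71*s^4 - 1.64*s^3 - 3.81*s^2 + 4.0*s - 1.07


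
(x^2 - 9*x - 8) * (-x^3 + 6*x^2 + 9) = -x^5 + 15*x^4 - 46*x^3 - 39*x^2 - 81*x - 72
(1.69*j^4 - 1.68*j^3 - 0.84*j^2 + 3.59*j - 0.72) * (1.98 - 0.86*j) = -1.4534*j^5 + 4.791*j^4 - 2.604*j^3 - 4.7506*j^2 + 7.7274*j - 1.4256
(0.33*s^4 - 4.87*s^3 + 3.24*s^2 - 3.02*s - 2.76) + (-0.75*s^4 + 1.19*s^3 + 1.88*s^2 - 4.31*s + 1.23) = -0.42*s^4 - 3.68*s^3 + 5.12*s^2 - 7.33*s - 1.53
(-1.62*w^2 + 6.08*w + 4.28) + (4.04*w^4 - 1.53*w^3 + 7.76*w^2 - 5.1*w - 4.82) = 4.04*w^4 - 1.53*w^3 + 6.14*w^2 + 0.98*w - 0.54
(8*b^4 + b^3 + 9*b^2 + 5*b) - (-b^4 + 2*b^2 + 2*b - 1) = 9*b^4 + b^3 + 7*b^2 + 3*b + 1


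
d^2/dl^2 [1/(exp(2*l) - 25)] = 4*(exp(2*l) + 25)*exp(2*l)/(exp(2*l) - 25)^3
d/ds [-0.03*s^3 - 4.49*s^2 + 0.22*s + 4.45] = -0.09*s^2 - 8.98*s + 0.22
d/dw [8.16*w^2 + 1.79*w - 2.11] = 16.32*w + 1.79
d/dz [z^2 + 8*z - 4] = 2*z + 8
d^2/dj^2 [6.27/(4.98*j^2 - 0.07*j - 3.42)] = (310.997016*j^2 - 4.371444*j - 6.27*(9.96*j - 0.07)*(19.92*j - 0.14) - 213.576264)/(-4.98*j^2 + 0.07*j + 3.42)^3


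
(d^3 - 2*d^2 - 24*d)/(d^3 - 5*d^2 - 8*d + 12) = d*(d + 4)/(d^2 + d - 2)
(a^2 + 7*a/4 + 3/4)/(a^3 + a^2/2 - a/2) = (4*a + 3)/(2*a*(2*a - 1))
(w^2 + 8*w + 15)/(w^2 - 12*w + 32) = (w^2 + 8*w + 15)/(w^2 - 12*w + 32)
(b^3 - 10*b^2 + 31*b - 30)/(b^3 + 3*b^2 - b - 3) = (b^3 - 10*b^2 + 31*b - 30)/(b^3 + 3*b^2 - b - 3)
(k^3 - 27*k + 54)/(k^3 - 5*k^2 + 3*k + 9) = (k + 6)/(k + 1)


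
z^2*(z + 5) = z^3 + 5*z^2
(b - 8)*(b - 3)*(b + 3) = b^3 - 8*b^2 - 9*b + 72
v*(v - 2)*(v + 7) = v^3 + 5*v^2 - 14*v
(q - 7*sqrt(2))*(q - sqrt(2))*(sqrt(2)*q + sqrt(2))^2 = 2*q^4 - 16*sqrt(2)*q^3 + 4*q^3 - 32*sqrt(2)*q^2 + 30*q^2 - 16*sqrt(2)*q + 56*q + 28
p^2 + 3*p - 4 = (p - 1)*(p + 4)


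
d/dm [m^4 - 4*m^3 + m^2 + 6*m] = 4*m^3 - 12*m^2 + 2*m + 6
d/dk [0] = 0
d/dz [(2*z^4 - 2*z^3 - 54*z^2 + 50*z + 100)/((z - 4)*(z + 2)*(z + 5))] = 2*(z^4 - 4*z^3 - 15*z^2 + 76*z - 4)/(z^4 - 4*z^3 - 12*z^2 + 32*z + 64)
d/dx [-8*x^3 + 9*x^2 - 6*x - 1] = -24*x^2 + 18*x - 6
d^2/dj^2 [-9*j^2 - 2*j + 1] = -18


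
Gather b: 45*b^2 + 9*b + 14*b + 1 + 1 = 45*b^2 + 23*b + 2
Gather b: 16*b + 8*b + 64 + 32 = 24*b + 96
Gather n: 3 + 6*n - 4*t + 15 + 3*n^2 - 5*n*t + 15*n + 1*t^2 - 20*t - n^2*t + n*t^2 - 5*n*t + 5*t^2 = n^2*(3 - t) + n*(t^2 - 10*t + 21) + 6*t^2 - 24*t + 18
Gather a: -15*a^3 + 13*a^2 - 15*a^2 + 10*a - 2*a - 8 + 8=-15*a^3 - 2*a^2 + 8*a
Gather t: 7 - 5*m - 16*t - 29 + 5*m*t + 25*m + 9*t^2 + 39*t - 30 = 20*m + 9*t^2 + t*(5*m + 23) - 52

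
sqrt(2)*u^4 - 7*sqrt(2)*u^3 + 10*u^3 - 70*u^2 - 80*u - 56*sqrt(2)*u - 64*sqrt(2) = (u - 8)*(u + sqrt(2))*(u + 4*sqrt(2))*(sqrt(2)*u + sqrt(2))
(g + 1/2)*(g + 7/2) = g^2 + 4*g + 7/4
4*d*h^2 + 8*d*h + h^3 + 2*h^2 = h*(4*d + h)*(h + 2)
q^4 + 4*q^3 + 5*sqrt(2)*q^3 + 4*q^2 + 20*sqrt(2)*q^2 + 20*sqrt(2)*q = q*(q + 2)^2*(q + 5*sqrt(2))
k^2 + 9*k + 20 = (k + 4)*(k + 5)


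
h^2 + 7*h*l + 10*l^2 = (h + 2*l)*(h + 5*l)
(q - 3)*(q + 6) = q^2 + 3*q - 18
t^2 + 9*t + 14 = (t + 2)*(t + 7)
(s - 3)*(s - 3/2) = s^2 - 9*s/2 + 9/2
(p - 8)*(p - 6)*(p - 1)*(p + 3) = p^4 - 12*p^3 + 17*p^2 + 138*p - 144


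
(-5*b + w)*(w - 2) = -5*b*w + 10*b + w^2 - 2*w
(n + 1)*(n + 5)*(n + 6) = n^3 + 12*n^2 + 41*n + 30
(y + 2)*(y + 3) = y^2 + 5*y + 6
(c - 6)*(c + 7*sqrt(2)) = c^2 - 6*c + 7*sqrt(2)*c - 42*sqrt(2)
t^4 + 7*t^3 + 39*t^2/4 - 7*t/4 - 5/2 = (t - 1/2)*(t + 1/2)*(t + 2)*(t + 5)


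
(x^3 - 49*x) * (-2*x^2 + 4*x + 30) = -2*x^5 + 4*x^4 + 128*x^3 - 196*x^2 - 1470*x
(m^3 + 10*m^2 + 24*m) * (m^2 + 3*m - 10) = m^5 + 13*m^4 + 44*m^3 - 28*m^2 - 240*m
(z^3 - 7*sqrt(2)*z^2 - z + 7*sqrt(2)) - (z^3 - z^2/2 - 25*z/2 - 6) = -7*sqrt(2)*z^2 + z^2/2 + 23*z/2 + 6 + 7*sqrt(2)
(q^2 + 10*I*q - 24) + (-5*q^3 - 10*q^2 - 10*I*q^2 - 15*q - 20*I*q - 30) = -5*q^3 - 9*q^2 - 10*I*q^2 - 15*q - 10*I*q - 54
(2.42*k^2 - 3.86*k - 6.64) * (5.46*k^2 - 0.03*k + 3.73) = 13.2132*k^4 - 21.1482*k^3 - 27.112*k^2 - 14.1986*k - 24.7672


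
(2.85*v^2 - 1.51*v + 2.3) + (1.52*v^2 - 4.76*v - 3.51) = 4.37*v^2 - 6.27*v - 1.21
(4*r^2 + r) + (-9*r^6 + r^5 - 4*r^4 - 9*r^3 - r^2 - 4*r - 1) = -9*r^6 + r^5 - 4*r^4 - 9*r^3 + 3*r^2 - 3*r - 1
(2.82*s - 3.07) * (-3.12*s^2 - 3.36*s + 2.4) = -8.7984*s^3 + 0.103200000000001*s^2 + 17.0832*s - 7.368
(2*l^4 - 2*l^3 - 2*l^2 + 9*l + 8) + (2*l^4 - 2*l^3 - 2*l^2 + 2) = 4*l^4 - 4*l^3 - 4*l^2 + 9*l + 10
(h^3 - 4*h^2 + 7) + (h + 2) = h^3 - 4*h^2 + h + 9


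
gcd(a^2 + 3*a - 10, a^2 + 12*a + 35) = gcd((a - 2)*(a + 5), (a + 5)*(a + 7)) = a + 5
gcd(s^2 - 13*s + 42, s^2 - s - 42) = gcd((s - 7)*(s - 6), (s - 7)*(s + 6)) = s - 7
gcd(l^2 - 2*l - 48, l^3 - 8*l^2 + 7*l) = 1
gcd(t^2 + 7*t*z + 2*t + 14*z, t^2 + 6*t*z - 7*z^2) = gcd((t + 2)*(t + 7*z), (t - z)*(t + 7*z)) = t + 7*z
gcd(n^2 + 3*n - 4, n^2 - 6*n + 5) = n - 1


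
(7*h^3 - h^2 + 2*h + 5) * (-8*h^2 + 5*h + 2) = -56*h^5 + 43*h^4 - 7*h^3 - 32*h^2 + 29*h + 10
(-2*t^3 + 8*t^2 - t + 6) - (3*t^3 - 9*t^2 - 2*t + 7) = -5*t^3 + 17*t^2 + t - 1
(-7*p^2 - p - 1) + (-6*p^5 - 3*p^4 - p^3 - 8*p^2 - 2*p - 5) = -6*p^5 - 3*p^4 - p^3 - 15*p^2 - 3*p - 6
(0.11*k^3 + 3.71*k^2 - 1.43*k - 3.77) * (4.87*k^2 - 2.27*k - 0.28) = 0.5357*k^5 + 17.818*k^4 - 15.4166*k^3 - 16.1526*k^2 + 8.9583*k + 1.0556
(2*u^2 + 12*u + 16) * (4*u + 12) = 8*u^3 + 72*u^2 + 208*u + 192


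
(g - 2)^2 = g^2 - 4*g + 4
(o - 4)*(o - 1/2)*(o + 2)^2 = o^4 - o^3/2 - 12*o^2 - 10*o + 8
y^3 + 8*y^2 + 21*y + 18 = (y + 2)*(y + 3)^2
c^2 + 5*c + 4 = (c + 1)*(c + 4)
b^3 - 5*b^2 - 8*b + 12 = (b - 6)*(b - 1)*(b + 2)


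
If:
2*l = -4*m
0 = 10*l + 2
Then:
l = -1/5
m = 1/10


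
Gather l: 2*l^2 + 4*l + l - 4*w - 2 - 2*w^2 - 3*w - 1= 2*l^2 + 5*l - 2*w^2 - 7*w - 3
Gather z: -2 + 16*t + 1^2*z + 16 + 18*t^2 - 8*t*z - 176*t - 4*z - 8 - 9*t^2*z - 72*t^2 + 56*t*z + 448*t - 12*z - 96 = -54*t^2 + 288*t + z*(-9*t^2 + 48*t - 15) - 90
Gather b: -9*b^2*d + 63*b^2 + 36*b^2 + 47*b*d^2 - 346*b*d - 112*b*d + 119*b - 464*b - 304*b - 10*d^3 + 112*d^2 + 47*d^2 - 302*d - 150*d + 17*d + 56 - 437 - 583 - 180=b^2*(99 - 9*d) + b*(47*d^2 - 458*d - 649) - 10*d^3 + 159*d^2 - 435*d - 1144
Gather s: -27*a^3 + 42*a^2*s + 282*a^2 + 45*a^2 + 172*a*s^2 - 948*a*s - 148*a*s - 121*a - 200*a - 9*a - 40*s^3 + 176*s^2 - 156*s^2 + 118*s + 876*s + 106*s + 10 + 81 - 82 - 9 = -27*a^3 + 327*a^2 - 330*a - 40*s^3 + s^2*(172*a + 20) + s*(42*a^2 - 1096*a + 1100)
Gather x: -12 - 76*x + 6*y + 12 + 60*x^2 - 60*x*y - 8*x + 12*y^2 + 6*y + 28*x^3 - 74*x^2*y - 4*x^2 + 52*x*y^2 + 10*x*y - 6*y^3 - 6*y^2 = 28*x^3 + x^2*(56 - 74*y) + x*(52*y^2 - 50*y - 84) - 6*y^3 + 6*y^2 + 12*y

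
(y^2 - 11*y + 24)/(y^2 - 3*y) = (y - 8)/y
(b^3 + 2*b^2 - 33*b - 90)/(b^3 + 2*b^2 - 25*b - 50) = (b^2 - 3*b - 18)/(b^2 - 3*b - 10)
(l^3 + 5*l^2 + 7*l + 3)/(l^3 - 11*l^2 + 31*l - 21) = (l^3 + 5*l^2 + 7*l + 3)/(l^3 - 11*l^2 + 31*l - 21)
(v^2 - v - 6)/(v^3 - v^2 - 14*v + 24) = (v + 2)/(v^2 + 2*v - 8)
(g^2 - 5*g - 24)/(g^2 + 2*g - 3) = (g - 8)/(g - 1)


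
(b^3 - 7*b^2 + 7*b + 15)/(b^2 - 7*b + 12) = (b^2 - 4*b - 5)/(b - 4)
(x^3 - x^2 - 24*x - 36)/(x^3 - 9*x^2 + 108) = (x + 2)/(x - 6)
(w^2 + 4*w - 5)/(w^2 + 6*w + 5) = (w - 1)/(w + 1)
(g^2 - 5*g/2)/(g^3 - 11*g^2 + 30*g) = (g - 5/2)/(g^2 - 11*g + 30)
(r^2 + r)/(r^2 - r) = (r + 1)/(r - 1)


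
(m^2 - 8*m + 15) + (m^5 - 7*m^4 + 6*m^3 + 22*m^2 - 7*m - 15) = m^5 - 7*m^4 + 6*m^3 + 23*m^2 - 15*m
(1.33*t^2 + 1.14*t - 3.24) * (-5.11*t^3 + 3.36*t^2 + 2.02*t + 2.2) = -6.7963*t^5 - 1.3566*t^4 + 23.0734*t^3 - 5.6576*t^2 - 4.0368*t - 7.128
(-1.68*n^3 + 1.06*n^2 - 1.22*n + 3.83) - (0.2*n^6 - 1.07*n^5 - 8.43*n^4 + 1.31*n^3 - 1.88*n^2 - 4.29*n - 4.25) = -0.2*n^6 + 1.07*n^5 + 8.43*n^4 - 2.99*n^3 + 2.94*n^2 + 3.07*n + 8.08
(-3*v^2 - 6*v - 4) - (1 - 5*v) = -3*v^2 - v - 5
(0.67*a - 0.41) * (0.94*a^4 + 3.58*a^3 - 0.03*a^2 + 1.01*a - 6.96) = 0.6298*a^5 + 2.0132*a^4 - 1.4879*a^3 + 0.689*a^2 - 5.0773*a + 2.8536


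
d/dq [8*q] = 8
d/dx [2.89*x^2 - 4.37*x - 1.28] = 5.78*x - 4.37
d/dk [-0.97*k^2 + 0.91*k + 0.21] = 0.91 - 1.94*k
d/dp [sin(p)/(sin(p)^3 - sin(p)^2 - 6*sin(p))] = (1 - 2*sin(p))*cos(p)/(sin(p) + cos(p)^2 + 5)^2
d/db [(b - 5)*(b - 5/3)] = 2*b - 20/3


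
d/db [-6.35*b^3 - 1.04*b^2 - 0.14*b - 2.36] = -19.05*b^2 - 2.08*b - 0.14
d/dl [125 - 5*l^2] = -10*l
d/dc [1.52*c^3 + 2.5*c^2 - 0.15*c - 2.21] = 4.56*c^2 + 5.0*c - 0.15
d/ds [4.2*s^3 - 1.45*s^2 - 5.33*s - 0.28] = 12.6*s^2 - 2.9*s - 5.33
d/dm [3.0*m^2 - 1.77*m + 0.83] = 6.0*m - 1.77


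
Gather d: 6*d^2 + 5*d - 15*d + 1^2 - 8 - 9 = 6*d^2 - 10*d - 16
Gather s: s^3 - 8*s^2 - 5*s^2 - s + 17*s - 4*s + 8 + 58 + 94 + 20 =s^3 - 13*s^2 + 12*s + 180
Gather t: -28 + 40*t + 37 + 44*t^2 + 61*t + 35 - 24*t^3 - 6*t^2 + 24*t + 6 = -24*t^3 + 38*t^2 + 125*t + 50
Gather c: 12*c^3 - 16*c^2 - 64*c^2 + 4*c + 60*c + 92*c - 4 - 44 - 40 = 12*c^3 - 80*c^2 + 156*c - 88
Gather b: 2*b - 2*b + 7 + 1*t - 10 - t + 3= 0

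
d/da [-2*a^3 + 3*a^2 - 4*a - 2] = -6*a^2 + 6*a - 4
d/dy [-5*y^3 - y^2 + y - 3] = -15*y^2 - 2*y + 1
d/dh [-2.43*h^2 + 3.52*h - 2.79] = 3.52 - 4.86*h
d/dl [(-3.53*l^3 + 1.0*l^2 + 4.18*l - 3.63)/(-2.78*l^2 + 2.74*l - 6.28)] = (9.8134*l^4 - 19.3444*l^3 + 80.8656*l^2 - 32.7428*l - 16.3042)/(7.7284*l^4 - 15.2344*l^3 + 42.4244*l^2 - 34.4144*l + 39.4384)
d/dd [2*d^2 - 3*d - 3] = 4*d - 3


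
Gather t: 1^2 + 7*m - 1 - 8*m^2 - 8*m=-8*m^2 - m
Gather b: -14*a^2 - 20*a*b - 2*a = -14*a^2 - 20*a*b - 2*a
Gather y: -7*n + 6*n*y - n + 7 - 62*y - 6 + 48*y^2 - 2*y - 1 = -8*n + 48*y^2 + y*(6*n - 64)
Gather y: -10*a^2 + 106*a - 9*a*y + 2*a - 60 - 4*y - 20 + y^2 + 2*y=-10*a^2 + 108*a + y^2 + y*(-9*a - 2) - 80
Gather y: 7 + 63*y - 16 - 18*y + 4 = 45*y - 5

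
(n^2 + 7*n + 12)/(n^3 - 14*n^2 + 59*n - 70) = (n^2 + 7*n + 12)/(n^3 - 14*n^2 + 59*n - 70)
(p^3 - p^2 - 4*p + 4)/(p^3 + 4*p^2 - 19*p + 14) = (p + 2)/(p + 7)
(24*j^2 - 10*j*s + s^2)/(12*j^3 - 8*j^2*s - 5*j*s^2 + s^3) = (-4*j + s)/(-2*j^2 + j*s + s^2)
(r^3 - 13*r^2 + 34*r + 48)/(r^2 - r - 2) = (r^2 - 14*r + 48)/(r - 2)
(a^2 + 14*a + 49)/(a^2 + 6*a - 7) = (a + 7)/(a - 1)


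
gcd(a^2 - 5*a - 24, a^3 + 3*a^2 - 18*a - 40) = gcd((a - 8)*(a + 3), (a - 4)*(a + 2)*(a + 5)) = 1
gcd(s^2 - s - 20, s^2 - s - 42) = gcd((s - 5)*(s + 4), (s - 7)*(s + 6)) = 1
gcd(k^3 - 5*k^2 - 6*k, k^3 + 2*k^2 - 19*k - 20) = k + 1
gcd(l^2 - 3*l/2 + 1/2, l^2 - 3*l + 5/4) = l - 1/2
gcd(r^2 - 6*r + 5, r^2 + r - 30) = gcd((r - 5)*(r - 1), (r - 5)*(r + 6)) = r - 5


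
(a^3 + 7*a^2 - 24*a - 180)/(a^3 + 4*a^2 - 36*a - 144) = (a^2 + a - 30)/(a^2 - 2*a - 24)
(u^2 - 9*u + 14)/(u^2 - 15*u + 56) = (u - 2)/(u - 8)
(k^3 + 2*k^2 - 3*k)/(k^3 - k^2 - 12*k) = (k - 1)/(k - 4)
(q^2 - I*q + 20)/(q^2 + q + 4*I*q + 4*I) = (q - 5*I)/(q + 1)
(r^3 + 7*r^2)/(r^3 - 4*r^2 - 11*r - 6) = r^2*(r + 7)/(r^3 - 4*r^2 - 11*r - 6)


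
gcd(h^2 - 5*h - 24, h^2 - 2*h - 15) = h + 3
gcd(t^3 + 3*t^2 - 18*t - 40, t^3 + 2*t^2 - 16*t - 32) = t^2 - 2*t - 8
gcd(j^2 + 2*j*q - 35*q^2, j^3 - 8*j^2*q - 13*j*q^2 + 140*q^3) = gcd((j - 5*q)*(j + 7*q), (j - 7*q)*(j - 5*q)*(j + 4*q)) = -j + 5*q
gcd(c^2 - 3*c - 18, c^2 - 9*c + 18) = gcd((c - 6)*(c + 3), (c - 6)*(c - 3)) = c - 6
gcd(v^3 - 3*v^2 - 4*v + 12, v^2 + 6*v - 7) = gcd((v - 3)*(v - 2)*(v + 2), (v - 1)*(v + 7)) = 1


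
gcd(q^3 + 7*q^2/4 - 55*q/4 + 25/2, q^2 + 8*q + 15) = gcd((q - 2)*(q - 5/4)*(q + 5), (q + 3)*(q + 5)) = q + 5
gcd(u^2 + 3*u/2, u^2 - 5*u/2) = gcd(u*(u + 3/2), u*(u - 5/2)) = u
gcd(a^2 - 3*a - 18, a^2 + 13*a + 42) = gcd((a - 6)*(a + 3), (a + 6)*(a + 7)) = 1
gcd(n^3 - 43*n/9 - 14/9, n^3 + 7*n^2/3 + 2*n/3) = n^2 + 7*n/3 + 2/3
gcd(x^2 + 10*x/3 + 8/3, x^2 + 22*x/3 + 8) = x + 4/3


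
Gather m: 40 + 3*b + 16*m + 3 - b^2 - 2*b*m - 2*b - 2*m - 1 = -b^2 + b + m*(14 - 2*b) + 42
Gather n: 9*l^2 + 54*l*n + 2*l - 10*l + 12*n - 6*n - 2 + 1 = 9*l^2 - 8*l + n*(54*l + 6) - 1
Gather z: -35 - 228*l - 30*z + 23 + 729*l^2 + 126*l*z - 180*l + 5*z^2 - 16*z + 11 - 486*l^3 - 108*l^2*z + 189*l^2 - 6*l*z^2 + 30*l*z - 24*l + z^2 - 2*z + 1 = -486*l^3 + 918*l^2 - 432*l + z^2*(6 - 6*l) + z*(-108*l^2 + 156*l - 48)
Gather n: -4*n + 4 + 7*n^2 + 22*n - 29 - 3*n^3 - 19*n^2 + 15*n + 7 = -3*n^3 - 12*n^2 + 33*n - 18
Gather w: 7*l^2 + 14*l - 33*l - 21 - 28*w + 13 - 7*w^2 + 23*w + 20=7*l^2 - 19*l - 7*w^2 - 5*w + 12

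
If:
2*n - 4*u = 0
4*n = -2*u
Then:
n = 0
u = 0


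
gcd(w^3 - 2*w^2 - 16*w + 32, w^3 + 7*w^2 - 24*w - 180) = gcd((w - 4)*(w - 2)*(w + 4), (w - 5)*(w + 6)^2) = 1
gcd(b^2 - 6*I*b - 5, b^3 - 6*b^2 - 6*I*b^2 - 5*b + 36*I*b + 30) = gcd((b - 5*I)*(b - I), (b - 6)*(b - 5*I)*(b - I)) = b^2 - 6*I*b - 5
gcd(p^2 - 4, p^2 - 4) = p^2 - 4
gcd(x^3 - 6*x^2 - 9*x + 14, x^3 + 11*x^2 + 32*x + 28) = x + 2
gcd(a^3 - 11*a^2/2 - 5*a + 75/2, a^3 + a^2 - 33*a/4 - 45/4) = a^2 - a/2 - 15/2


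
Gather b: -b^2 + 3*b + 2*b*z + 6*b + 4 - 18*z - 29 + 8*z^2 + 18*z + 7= -b^2 + b*(2*z + 9) + 8*z^2 - 18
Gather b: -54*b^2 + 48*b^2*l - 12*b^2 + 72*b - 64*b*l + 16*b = b^2*(48*l - 66) + b*(88 - 64*l)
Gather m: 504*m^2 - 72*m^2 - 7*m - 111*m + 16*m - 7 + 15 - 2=432*m^2 - 102*m + 6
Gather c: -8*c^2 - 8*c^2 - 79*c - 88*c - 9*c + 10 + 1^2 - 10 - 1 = -16*c^2 - 176*c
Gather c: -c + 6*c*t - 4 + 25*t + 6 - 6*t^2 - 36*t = c*(6*t - 1) - 6*t^2 - 11*t + 2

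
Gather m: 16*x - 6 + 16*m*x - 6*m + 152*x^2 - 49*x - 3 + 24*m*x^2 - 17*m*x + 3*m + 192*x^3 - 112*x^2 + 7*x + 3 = m*(24*x^2 - x - 3) + 192*x^3 + 40*x^2 - 26*x - 6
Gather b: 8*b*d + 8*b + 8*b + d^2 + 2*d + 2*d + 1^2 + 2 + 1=b*(8*d + 16) + d^2 + 4*d + 4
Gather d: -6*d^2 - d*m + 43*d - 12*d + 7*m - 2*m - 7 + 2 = -6*d^2 + d*(31 - m) + 5*m - 5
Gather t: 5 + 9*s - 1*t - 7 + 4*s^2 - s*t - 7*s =4*s^2 + 2*s + t*(-s - 1) - 2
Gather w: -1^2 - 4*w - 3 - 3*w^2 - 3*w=-3*w^2 - 7*w - 4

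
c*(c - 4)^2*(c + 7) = c^4 - c^3 - 40*c^2 + 112*c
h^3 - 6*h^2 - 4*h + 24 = (h - 6)*(h - 2)*(h + 2)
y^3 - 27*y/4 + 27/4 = (y - 3/2)^2*(y + 3)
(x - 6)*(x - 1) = x^2 - 7*x + 6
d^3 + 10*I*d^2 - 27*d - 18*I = (d + I)*(d + 3*I)*(d + 6*I)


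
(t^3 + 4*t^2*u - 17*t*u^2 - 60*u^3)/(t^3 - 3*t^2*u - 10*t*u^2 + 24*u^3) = (t + 5*u)/(t - 2*u)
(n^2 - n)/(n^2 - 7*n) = (n - 1)/(n - 7)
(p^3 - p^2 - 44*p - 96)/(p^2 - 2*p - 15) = (p^2 - 4*p - 32)/(p - 5)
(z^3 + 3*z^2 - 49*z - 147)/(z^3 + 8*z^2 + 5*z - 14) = (z^2 - 4*z - 21)/(z^2 + z - 2)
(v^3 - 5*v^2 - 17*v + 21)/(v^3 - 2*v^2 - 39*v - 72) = (v^2 - 8*v + 7)/(v^2 - 5*v - 24)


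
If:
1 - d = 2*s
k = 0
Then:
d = 1 - 2*s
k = 0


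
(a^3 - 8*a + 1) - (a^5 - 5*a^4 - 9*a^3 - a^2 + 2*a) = -a^5 + 5*a^4 + 10*a^3 + a^2 - 10*a + 1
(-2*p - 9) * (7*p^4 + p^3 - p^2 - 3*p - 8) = -14*p^5 - 65*p^4 - 7*p^3 + 15*p^2 + 43*p + 72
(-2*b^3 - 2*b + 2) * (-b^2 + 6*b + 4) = 2*b^5 - 12*b^4 - 6*b^3 - 14*b^2 + 4*b + 8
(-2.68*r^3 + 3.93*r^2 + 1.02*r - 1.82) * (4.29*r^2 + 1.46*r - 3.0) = -11.4972*r^5 + 12.9469*r^4 + 18.1536*r^3 - 18.1086*r^2 - 5.7172*r + 5.46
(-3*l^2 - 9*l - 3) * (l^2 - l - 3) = -3*l^4 - 6*l^3 + 15*l^2 + 30*l + 9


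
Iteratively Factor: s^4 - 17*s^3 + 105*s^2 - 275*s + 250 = (s - 5)*(s^3 - 12*s^2 + 45*s - 50) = (s - 5)^2*(s^2 - 7*s + 10) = (s - 5)^2*(s - 2)*(s - 5)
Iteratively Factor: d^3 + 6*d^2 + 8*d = (d)*(d^2 + 6*d + 8) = d*(d + 2)*(d + 4)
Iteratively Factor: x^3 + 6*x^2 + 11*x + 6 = (x + 3)*(x^2 + 3*x + 2) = (x + 1)*(x + 3)*(x + 2)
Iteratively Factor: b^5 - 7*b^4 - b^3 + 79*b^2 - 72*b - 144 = (b - 4)*(b^4 - 3*b^3 - 13*b^2 + 27*b + 36) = (b - 4)*(b + 1)*(b^3 - 4*b^2 - 9*b + 36) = (b - 4)*(b - 3)*(b + 1)*(b^2 - b - 12) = (b - 4)*(b - 3)*(b + 1)*(b + 3)*(b - 4)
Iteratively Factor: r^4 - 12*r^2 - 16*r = (r - 4)*(r^3 + 4*r^2 + 4*r) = r*(r - 4)*(r^2 + 4*r + 4) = r*(r - 4)*(r + 2)*(r + 2)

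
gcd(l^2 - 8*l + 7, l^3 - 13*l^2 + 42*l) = l - 7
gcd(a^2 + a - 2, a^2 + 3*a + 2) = a + 2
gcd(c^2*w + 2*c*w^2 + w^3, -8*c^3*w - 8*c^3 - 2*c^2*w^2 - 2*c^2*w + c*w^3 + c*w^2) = 1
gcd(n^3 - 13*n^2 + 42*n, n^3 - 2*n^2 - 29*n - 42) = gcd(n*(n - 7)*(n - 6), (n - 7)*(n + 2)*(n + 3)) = n - 7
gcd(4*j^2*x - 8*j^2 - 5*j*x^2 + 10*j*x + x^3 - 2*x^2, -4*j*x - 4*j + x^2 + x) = -4*j + x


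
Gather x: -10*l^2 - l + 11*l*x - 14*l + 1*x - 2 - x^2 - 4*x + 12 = -10*l^2 - 15*l - x^2 + x*(11*l - 3) + 10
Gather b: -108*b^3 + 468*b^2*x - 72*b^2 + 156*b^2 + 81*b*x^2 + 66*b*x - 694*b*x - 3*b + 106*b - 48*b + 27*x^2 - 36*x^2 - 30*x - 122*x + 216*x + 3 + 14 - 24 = -108*b^3 + b^2*(468*x + 84) + b*(81*x^2 - 628*x + 55) - 9*x^2 + 64*x - 7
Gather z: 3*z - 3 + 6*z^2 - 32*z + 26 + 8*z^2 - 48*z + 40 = 14*z^2 - 77*z + 63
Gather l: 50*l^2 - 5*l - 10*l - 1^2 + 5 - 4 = 50*l^2 - 15*l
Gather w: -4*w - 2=-4*w - 2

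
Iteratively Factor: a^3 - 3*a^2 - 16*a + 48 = (a - 4)*(a^2 + a - 12) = (a - 4)*(a - 3)*(a + 4)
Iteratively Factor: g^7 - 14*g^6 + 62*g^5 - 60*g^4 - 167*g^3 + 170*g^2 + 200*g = (g + 1)*(g^6 - 15*g^5 + 77*g^4 - 137*g^3 - 30*g^2 + 200*g) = (g - 5)*(g + 1)*(g^5 - 10*g^4 + 27*g^3 - 2*g^2 - 40*g) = (g - 5)^2*(g + 1)*(g^4 - 5*g^3 + 2*g^2 + 8*g) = (g - 5)^2*(g - 2)*(g + 1)*(g^3 - 3*g^2 - 4*g) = (g - 5)^2*(g - 2)*(g + 1)^2*(g^2 - 4*g) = g*(g - 5)^2*(g - 2)*(g + 1)^2*(g - 4)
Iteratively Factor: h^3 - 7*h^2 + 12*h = (h - 3)*(h^2 - 4*h) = (h - 4)*(h - 3)*(h)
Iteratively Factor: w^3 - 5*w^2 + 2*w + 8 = (w - 2)*(w^2 - 3*w - 4) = (w - 4)*(w - 2)*(w + 1)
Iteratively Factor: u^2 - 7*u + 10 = (u - 5)*(u - 2)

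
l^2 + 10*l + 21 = (l + 3)*(l + 7)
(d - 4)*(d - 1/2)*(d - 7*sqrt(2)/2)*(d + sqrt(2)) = d^4 - 9*d^3/2 - 5*sqrt(2)*d^3/2 - 5*d^2 + 45*sqrt(2)*d^2/4 - 5*sqrt(2)*d + 63*d/2 - 14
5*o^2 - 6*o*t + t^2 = (-5*o + t)*(-o + t)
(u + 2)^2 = u^2 + 4*u + 4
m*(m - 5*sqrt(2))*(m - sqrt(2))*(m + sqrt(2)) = m^4 - 5*sqrt(2)*m^3 - 2*m^2 + 10*sqrt(2)*m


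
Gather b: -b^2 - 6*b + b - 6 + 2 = -b^2 - 5*b - 4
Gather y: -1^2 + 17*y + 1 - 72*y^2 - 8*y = -72*y^2 + 9*y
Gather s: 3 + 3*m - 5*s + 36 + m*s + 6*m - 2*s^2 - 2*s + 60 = 9*m - 2*s^2 + s*(m - 7) + 99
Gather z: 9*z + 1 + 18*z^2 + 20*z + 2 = 18*z^2 + 29*z + 3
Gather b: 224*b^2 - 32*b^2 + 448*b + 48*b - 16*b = 192*b^2 + 480*b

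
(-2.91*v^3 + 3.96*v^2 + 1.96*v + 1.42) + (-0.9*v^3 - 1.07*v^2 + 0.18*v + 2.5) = -3.81*v^3 + 2.89*v^2 + 2.14*v + 3.92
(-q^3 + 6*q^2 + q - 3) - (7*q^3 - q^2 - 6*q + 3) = -8*q^3 + 7*q^2 + 7*q - 6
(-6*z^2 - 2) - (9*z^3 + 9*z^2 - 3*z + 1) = -9*z^3 - 15*z^2 + 3*z - 3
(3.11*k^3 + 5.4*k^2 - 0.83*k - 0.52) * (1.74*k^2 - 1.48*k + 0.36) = 5.4114*k^5 + 4.7932*k^4 - 8.3166*k^3 + 2.2676*k^2 + 0.4708*k - 0.1872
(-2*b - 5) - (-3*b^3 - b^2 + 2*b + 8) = 3*b^3 + b^2 - 4*b - 13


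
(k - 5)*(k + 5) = k^2 - 25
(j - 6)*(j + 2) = j^2 - 4*j - 12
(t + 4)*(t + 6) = t^2 + 10*t + 24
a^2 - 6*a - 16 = (a - 8)*(a + 2)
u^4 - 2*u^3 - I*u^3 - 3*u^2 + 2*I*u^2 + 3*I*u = u*(u - 3)*(u + 1)*(u - I)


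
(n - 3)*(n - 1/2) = n^2 - 7*n/2 + 3/2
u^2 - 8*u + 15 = (u - 5)*(u - 3)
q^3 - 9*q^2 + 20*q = q*(q - 5)*(q - 4)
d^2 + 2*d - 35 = (d - 5)*(d + 7)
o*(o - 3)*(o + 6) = o^3 + 3*o^2 - 18*o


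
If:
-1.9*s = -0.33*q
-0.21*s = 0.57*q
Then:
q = 0.00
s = 0.00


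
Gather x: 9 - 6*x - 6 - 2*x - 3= -8*x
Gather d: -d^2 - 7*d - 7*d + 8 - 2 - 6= -d^2 - 14*d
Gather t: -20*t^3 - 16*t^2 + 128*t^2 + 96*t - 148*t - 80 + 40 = -20*t^3 + 112*t^2 - 52*t - 40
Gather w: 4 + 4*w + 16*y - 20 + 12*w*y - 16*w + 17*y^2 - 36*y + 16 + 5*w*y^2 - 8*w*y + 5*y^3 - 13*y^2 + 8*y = w*(5*y^2 + 4*y - 12) + 5*y^3 + 4*y^2 - 12*y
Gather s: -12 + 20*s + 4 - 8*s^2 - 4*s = -8*s^2 + 16*s - 8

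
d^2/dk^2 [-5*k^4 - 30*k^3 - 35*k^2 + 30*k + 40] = -60*k^2 - 180*k - 70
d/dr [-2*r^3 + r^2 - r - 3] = -6*r^2 + 2*r - 1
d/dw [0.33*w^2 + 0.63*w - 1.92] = 0.66*w + 0.63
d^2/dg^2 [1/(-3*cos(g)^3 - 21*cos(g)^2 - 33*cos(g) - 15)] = (9*sin(g)^4 - 97*sin(g)^2 - 395*cos(g)/4 + 59*cos(3*g)/4 - 84)/(3*(cos(g) + 1)^4*(cos(g) + 5)^3)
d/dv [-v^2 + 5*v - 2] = 5 - 2*v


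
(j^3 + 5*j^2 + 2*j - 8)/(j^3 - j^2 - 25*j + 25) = (j^2 + 6*j + 8)/(j^2 - 25)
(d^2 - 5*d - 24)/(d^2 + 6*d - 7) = (d^2 - 5*d - 24)/(d^2 + 6*d - 7)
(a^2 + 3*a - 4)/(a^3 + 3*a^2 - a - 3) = (a + 4)/(a^2 + 4*a + 3)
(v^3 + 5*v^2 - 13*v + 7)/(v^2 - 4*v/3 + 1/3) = 3*(v^2 + 6*v - 7)/(3*v - 1)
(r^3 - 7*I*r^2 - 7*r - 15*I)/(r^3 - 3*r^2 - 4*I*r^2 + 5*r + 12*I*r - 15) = (r - 3*I)/(r - 3)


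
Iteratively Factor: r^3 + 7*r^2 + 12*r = (r + 3)*(r^2 + 4*r) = r*(r + 3)*(r + 4)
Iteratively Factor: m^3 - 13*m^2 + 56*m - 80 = (m - 5)*(m^2 - 8*m + 16) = (m - 5)*(m - 4)*(m - 4)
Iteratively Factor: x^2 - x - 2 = (x - 2)*(x + 1)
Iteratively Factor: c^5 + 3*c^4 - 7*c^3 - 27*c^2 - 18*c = (c + 1)*(c^4 + 2*c^3 - 9*c^2 - 18*c) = (c - 3)*(c + 1)*(c^3 + 5*c^2 + 6*c) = c*(c - 3)*(c + 1)*(c^2 + 5*c + 6) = c*(c - 3)*(c + 1)*(c + 2)*(c + 3)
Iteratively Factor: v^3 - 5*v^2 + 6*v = (v - 3)*(v^2 - 2*v) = (v - 3)*(v - 2)*(v)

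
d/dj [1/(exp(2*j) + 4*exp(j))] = 2*(-exp(j) - 2)*exp(-j)/(exp(j) + 4)^2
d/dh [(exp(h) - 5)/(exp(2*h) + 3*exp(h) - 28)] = (-(exp(h) - 5)*(2*exp(h) + 3) + exp(2*h) + 3*exp(h) - 28)*exp(h)/(exp(2*h) + 3*exp(h) - 28)^2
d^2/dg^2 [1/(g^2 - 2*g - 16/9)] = 162*(9*g^2 - 18*g - 36*(g - 1)^2 - 16)/(-9*g^2 + 18*g + 16)^3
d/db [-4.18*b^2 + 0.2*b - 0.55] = 0.2 - 8.36*b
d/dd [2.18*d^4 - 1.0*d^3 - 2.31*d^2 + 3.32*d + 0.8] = 8.72*d^3 - 3.0*d^2 - 4.62*d + 3.32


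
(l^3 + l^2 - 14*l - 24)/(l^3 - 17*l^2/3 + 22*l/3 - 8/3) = 3*(l^2 + 5*l + 6)/(3*l^2 - 5*l + 2)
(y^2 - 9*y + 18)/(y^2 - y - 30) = (y - 3)/(y + 5)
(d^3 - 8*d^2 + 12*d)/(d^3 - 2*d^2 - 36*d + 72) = d/(d + 6)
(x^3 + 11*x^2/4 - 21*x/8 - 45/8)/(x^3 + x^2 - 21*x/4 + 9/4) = (4*x + 5)/(2*(2*x - 1))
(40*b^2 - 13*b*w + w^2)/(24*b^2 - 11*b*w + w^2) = (-5*b + w)/(-3*b + w)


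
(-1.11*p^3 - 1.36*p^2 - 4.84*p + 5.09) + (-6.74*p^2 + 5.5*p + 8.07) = -1.11*p^3 - 8.1*p^2 + 0.66*p + 13.16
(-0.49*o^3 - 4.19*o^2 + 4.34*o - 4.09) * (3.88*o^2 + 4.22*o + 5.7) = -1.9012*o^5 - 18.325*o^4 - 3.6356*o^3 - 21.4374*o^2 + 7.4782*o - 23.313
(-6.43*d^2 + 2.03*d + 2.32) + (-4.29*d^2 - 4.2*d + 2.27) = -10.72*d^2 - 2.17*d + 4.59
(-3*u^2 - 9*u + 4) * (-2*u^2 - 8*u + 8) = 6*u^4 + 42*u^3 + 40*u^2 - 104*u + 32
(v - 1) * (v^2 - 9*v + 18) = v^3 - 10*v^2 + 27*v - 18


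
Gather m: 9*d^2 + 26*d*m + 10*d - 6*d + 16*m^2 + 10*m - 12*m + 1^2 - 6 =9*d^2 + 4*d + 16*m^2 + m*(26*d - 2) - 5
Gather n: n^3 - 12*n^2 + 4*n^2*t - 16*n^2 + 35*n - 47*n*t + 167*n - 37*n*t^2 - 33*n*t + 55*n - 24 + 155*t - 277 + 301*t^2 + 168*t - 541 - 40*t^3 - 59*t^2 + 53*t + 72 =n^3 + n^2*(4*t - 28) + n*(-37*t^2 - 80*t + 257) - 40*t^3 + 242*t^2 + 376*t - 770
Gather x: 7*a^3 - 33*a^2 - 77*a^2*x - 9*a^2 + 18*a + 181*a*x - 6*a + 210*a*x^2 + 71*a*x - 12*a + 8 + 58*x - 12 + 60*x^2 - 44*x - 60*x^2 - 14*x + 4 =7*a^3 - 42*a^2 + 210*a*x^2 + x*(-77*a^2 + 252*a)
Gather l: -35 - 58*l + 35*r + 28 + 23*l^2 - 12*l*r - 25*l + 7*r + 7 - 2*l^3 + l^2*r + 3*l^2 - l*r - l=-2*l^3 + l^2*(r + 26) + l*(-13*r - 84) + 42*r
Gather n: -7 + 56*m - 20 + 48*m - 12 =104*m - 39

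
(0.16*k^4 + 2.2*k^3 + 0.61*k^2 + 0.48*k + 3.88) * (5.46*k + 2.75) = 0.8736*k^5 + 12.452*k^4 + 9.3806*k^3 + 4.2983*k^2 + 22.5048*k + 10.67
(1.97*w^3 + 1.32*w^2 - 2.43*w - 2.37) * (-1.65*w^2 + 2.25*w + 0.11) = -3.2505*w^5 + 2.2545*w^4 + 7.1962*w^3 - 1.4118*w^2 - 5.5998*w - 0.2607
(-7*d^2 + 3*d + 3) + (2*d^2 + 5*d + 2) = -5*d^2 + 8*d + 5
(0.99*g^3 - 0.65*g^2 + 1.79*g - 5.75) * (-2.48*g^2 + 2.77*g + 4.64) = -2.4552*g^5 + 4.3543*g^4 - 1.6461*g^3 + 16.2023*g^2 - 7.6219*g - 26.68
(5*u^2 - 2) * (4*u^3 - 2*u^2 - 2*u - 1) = 20*u^5 - 10*u^4 - 18*u^3 - u^2 + 4*u + 2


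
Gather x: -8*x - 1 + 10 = 9 - 8*x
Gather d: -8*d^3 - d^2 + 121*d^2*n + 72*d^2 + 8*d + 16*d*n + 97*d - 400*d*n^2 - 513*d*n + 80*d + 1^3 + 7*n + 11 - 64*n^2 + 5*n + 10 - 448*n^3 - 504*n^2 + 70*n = -8*d^3 + d^2*(121*n + 71) + d*(-400*n^2 - 497*n + 185) - 448*n^3 - 568*n^2 + 82*n + 22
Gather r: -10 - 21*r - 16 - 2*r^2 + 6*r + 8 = -2*r^2 - 15*r - 18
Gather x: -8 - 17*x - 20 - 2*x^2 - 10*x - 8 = -2*x^2 - 27*x - 36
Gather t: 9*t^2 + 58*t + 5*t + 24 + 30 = 9*t^2 + 63*t + 54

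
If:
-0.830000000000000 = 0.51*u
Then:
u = -1.63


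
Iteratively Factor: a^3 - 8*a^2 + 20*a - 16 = (a - 4)*(a^2 - 4*a + 4) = (a - 4)*(a - 2)*(a - 2)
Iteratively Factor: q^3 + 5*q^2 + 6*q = (q + 3)*(q^2 + 2*q) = q*(q + 3)*(q + 2)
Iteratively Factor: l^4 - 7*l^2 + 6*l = (l - 1)*(l^3 + l^2 - 6*l) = (l - 1)*(l + 3)*(l^2 - 2*l) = (l - 2)*(l - 1)*(l + 3)*(l)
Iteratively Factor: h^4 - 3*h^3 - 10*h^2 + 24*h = (h)*(h^3 - 3*h^2 - 10*h + 24) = h*(h + 3)*(h^2 - 6*h + 8) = h*(h - 4)*(h + 3)*(h - 2)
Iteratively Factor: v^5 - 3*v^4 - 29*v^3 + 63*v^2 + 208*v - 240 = (v + 4)*(v^4 - 7*v^3 - v^2 + 67*v - 60) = (v - 5)*(v + 4)*(v^3 - 2*v^2 - 11*v + 12) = (v - 5)*(v + 3)*(v + 4)*(v^2 - 5*v + 4) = (v - 5)*(v - 1)*(v + 3)*(v + 4)*(v - 4)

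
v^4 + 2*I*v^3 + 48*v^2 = v^2*(v - 6*I)*(v + 8*I)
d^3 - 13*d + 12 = (d - 3)*(d - 1)*(d + 4)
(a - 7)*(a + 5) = a^2 - 2*a - 35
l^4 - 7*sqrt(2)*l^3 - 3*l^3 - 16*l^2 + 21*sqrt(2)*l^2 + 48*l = l*(l - 3)*(l - 8*sqrt(2))*(l + sqrt(2))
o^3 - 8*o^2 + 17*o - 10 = (o - 5)*(o - 2)*(o - 1)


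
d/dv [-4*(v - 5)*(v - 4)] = 36 - 8*v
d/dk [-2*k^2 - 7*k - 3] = -4*k - 7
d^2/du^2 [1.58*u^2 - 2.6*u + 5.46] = 3.16000000000000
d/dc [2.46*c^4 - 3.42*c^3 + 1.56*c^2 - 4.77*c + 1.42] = 9.84*c^3 - 10.26*c^2 + 3.12*c - 4.77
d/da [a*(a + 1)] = 2*a + 1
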